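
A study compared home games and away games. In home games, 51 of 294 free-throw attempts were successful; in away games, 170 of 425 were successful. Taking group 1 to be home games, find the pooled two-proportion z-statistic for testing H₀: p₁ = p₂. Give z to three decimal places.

p̂₁ = 51/294 = 0.17347, p̂₂ = 170/425 = 0.40000.
Pooled p̂ = (51+170)/(294+425) = 221/719 = 0.30737.
Pooled SE = √[0.2128942·0.00575430] ≈ 0.035001.
z = (p̂₁ − p̂₂)/SE = (0.17347 − 0.40000)/0.035001 = -0.22653/0.035001 = -6.472.

z = -6.472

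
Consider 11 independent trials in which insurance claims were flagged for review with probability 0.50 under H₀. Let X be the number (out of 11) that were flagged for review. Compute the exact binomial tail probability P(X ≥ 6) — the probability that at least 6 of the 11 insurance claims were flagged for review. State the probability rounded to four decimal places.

P = 0.5000

X is binomial with n = 11 and p = 0.50.
P(X ≥ 6) = Σ_{j=6}^{11} C(11,j)·0.50^j·0.50^{11−j}.
= 0.225586 + 0.161133 + 0.080566 + 0.026855 + 0.005371 + 0.000488 = 0.5000.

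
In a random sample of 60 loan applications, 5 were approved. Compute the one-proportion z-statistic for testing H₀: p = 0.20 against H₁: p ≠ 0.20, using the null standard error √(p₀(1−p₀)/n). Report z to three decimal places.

z = -2.259

Sample proportion p̂ = 5/60 = 0.08333.
Null standard error: √(0.20·0.80/60) = √0.002666667 = 0.051640.
Test statistic: z = -0.11667/0.051640 = -2.259.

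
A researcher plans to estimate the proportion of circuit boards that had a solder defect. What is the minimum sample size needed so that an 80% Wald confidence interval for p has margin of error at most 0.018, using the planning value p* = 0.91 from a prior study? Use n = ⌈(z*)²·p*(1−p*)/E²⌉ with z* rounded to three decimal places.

n = 416

z* = 1.282 at the 80% level.
p*(1−p*) = 0.0819.
Required n before rounding: 1.643524 × 0.0819 / 0.018² = 415.446.
⌈415.446⌉ = 416.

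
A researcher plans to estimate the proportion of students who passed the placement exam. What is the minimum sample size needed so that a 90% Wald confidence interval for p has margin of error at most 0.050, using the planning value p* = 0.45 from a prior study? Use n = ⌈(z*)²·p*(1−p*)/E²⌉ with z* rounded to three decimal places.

n = 268

z* = 1.645 at the 90% level.
p*(1−p*) = 0.45·0.55 = 0.2475.
(z*)²·p*(1−p*)/E² = 2.706025·0.2475/0.002500 = 267.896.
Rounding up, n = 268.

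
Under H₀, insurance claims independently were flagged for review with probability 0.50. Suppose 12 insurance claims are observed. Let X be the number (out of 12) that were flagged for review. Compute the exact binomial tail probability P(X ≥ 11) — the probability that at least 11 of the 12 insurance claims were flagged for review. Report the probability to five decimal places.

X is binomial with n = 12 and p = 0.50.
P(X ≥ 11) = C(12,11)·0.50^11·0.50^1 + C(12,12)·0.50^12·0.50^0.
= 0.002930 + 0.000244 = 0.00317.

P = 0.00317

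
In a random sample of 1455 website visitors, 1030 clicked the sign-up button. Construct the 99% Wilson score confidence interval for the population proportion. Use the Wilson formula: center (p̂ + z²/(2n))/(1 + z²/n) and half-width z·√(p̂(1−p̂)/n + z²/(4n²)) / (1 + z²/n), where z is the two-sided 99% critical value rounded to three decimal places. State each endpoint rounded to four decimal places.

p̂ = 1030/1455 = 0.70790; z = 2.576, so z² = 6.635776.
1 + z²/n = 1.004561.
Adjusted center: (0.70790 + z²/(2n))/1.004561 = 0.70696.
Radicand: p̂(1−p̂)/n + z²/(4n²) = 0.000142114 + 0.000000784 = 0.000142898.
Half-width = z·√(radicand)/denom = 2.576·0.011954/1.004561 = 0.03065.
Interval: 0.70696 ± 0.03065 → (0.6763, 0.7376).

(0.6763, 0.7376)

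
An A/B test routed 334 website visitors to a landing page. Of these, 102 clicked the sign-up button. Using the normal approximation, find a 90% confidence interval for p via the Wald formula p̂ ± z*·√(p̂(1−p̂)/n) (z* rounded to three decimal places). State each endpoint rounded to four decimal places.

(0.2639, 0.3468)

With x = 102 successes in n = 334, p̂ = 0.30539.
Standard error of p̂: √(0.212127/334) = √0.000635110 = 0.025201.
For 90% confidence, z* = 1.645.
Margin = 1.645·0.025201 = 0.04146.
CI: 0.30539 ± 0.04146 = (0.2639, 0.3468).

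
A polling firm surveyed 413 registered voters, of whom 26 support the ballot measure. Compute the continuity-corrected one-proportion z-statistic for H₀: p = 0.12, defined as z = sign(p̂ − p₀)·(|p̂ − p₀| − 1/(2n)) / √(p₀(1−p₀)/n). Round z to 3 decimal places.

With x = 26 successes in n = 413, p̂ = 0.06295. p̂ − p₀ = -0.057046.
1/(2n) = 0.001211.
Corrected numerator: |-0.057046| − 0.001211 = 0.055835.
Null standard error: √(0.12·0.88/413) = √0.000255690 = 0.015990.
z = (−)0.055835/0.015990 = -3.492.

z = -3.492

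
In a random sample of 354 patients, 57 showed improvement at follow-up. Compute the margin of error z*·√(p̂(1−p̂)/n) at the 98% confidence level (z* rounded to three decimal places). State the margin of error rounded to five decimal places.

ME = 0.04544

The sample proportion is 57/354 = 0.16102.
Standard error of p̂: √(0.135090/354) = √0.000381612 = 0.019535.
The 98% critical value is z* = 2.326.
ME = 2.326·0.019535 = 0.04544.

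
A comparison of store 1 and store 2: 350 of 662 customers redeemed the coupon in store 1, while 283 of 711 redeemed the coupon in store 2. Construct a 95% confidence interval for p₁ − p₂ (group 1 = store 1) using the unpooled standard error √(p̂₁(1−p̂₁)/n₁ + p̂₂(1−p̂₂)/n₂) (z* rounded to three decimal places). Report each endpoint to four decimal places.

p̂₁ = 0.52870, p̂₂ = 0.39803, so the observed difference is 0.13067.
SE = √(0.000376399 + 0.000336993) = √0.000713392 = 0.026709.
z* = 1.960 at the 95% level. Margin of error = 0.05235.
CI: 0.13067 ± 0.05235 = (0.0783, 0.1830).

(0.0783, 0.1830)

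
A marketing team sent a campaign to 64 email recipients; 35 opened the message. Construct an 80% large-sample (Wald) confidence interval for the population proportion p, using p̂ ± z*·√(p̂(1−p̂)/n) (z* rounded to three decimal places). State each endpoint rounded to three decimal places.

p̂ = 35/64 = 0.54688.
SE = √(p̂(1−p̂)/n) = √(0.247803/64) = 0.062225.
The 80% critical value is z* = 1.282.
Margin of error: 1.282 × 0.062225 = 0.07977.
Interval: 0.54688 ± 0.07977 → (0.467, 0.627).

(0.467, 0.627)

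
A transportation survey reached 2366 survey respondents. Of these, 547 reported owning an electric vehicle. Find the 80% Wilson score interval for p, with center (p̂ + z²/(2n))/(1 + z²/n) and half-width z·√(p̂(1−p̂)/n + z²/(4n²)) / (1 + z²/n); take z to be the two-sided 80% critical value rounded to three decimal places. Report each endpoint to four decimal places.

(0.2203, 0.2425)

p̂ = 547/2366 = 0.23119; z = 1.282, so z² = 1.643524.
Denominator 1 + z²/n = 1 + 1.643524/2366 = 1.000695.
Center = (0.23119 + 0.000347)/1.000695 = 0.23138.
Radicand: p̂(1−p̂)/n + z²/(4n²) = 0.000075123 + 0.000000073 = 0.000075196.
Half-width = 1.282·√0.000075196/1.000695 = 0.01111.
Interval: 0.23138 ± 0.01111 → (0.2203, 0.2425).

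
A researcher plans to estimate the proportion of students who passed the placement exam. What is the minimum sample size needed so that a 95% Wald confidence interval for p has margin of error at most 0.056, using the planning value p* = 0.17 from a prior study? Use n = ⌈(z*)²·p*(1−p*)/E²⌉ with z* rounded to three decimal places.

n = 173

z* = 1.960 at the 95% level.
p*(1−p*) = 0.1411.
Required n before rounding: 3.841600 × 0.1411 / 0.056² = 172.847.
⌈172.847⌉ = 173.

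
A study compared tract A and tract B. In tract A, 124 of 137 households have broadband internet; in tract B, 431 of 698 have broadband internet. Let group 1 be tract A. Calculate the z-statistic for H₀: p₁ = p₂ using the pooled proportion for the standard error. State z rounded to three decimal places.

z = 6.520

p̂₁ = 124/137 = 0.90511, p̂₂ = 431/698 = 0.61748.
Pooling: p̂ = 555/835 = 0.66467.
Pooled SE = √[0.2228836·0.00873193] ≈ 0.044116.
z = 0.28763/0.044116 = 6.520.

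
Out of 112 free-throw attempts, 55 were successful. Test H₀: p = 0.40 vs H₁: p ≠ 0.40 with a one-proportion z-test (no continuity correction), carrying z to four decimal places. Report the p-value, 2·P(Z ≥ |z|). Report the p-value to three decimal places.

p-value = 0.049

Sample proportion p̂ = 55/112 = 0.49107.
Under H₀, SE = √(p₀(1−p₀)/n) = √(0.40·0.60/112) = √0.002142857 = 0.046291.
Test statistic (full precision, shown to 4 dp): z = (55/112 − 0.40)/SE₀ ≈ 1.9674.
From the standard normal, 2·P(Z ≥ |z|) = 0.049.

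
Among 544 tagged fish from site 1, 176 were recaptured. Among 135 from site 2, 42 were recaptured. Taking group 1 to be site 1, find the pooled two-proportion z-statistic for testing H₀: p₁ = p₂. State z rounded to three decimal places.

p̂₁ = 176/544 = 0.32353, p̂₂ = 42/135 = 0.31111.
Pooling: p̂ = 218/679 = 0.32106.
Pooled SE = √[0.2179806·0.00924564] ≈ 0.044893.
z = (p̂₁ − p̂₂)/SE = (0.32353 − 0.31111)/0.044893 = 0.01242/0.044893 = 0.277.

z = 0.277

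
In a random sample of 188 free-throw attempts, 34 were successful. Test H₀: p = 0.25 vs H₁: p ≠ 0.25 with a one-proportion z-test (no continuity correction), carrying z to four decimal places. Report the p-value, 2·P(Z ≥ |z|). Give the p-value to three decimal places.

p̂ = 34/188 = 0.18085.
SE₀ = √(0.25·0.75/188) = 0.031581.
z = (p̂ − p₀)/SE = (34/188 − 0.25)/0.031581 ≈ -2.1896.
From the standard normal, 2·P(Z ≥ |z|) = 0.029.

p-value = 0.029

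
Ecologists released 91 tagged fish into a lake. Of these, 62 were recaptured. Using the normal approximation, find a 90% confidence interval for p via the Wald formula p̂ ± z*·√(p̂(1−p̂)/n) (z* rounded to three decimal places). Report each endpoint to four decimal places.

With x = 62 successes in n = 91, p̂ = 0.68132.
Standard error of p̂: √(0.217124/91) = √0.002385973 = 0.048846.
For 90% confidence, z* = 1.645.
Margin of error: 1.645 × 0.048846 = 0.08035.
So the interval runs from 0.6010 to 0.7617.

(0.6010, 0.7617)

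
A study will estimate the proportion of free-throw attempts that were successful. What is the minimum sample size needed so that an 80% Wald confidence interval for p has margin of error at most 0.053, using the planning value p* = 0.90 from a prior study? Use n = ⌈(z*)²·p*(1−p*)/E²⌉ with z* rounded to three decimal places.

n = 53

z* = 1.282 at the 80% level.
p*(1−p*) = 0.0900.
(z*)²·p*(1−p*)/E² = 1.643524·0.0900/0.002809 = 52.658.
Rounding up, n = 53.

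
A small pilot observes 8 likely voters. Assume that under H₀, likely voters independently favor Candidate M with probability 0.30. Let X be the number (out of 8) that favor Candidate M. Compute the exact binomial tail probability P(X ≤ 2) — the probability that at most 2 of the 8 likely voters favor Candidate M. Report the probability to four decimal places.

P = 0.5518

X is binomial with n = 8 and p = 0.30.
P(X ≤ 2) = C(8,0)·0.30^0·0.70^8 + C(8,1)·0.30^1·0.70^7 + C(8,2)·0.30^2·0.70^6.
= 0.057648 + 0.197650 + 0.296475 = 0.5518.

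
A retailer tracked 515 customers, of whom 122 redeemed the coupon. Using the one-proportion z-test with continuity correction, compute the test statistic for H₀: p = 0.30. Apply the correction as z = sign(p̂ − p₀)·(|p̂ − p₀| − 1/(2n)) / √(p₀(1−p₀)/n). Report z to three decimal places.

z = -3.077

p̂ = 122/515 = 0.23689. p̂ − p₀ = -0.063107.
Continuity correction 1/(2n) = 1/1030 = 0.000971.
Corrected numerator: |-0.063107| − 0.000971 = 0.062136.
Under H₀, SE = √(p₀(1−p₀)/n) = √(0.30·0.70/515) = √0.000407767 = 0.020193.
z = (−)0.062136/0.020193 = -3.077.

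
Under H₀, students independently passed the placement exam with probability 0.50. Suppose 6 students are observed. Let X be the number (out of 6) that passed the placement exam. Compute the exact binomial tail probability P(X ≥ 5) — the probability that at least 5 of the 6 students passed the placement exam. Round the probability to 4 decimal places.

X is binomial with n = 6 and p = 0.50.
P(X ≥ 5) = C(6,5)·0.50^5·0.50^1 + C(6,6)·0.50^6·0.50^0.
= 0.093750 + 0.015625 = 0.1094.

P = 0.1094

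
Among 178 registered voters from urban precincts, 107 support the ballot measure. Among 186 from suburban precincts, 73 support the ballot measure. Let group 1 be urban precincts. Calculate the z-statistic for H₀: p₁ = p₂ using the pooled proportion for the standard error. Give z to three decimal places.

p̂₁ = 107/178 = 0.60112, p̂₂ = 73/186 = 0.39247.
Pooling: p̂ = 180/364 = 0.49451.
Pooled SE = √[0.2499698·0.01099432] ≈ 0.052424.
z = 0.20865/0.052424 = 3.980.

z = 3.980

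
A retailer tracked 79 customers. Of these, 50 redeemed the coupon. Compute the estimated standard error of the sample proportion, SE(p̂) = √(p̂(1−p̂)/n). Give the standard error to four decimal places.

With x = 50 successes in n = 79, p̂ = 0.63291.
p̂(1−p̂) = 0.63291·0.36709 = 0.232335.
SE = √(0.232335/79) = √0.002940949 = 0.0542.

SE = 0.0542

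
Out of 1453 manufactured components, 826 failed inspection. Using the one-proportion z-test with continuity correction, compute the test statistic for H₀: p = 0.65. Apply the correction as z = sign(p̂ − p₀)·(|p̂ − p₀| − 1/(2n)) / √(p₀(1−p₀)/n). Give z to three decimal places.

z = -6.487

p̂ = 826/1453 = 0.56848. p̂ − p₀ = -0.081521.
Continuity correction 1/(2n) = 1/2906 = 0.000344.
Corrected numerator: |-0.081521| − 0.000344 = 0.081177.
Under H₀, SE = √(p₀(1−p₀)/n) = √(0.65·0.35/1453) = √0.000156573 = 0.012513.
z = −0.081177/0.012513 = -6.487.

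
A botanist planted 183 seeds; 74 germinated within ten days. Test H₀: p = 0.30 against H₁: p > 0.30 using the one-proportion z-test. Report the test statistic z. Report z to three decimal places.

The sample proportion is 74/183 = 0.40437.
SE₀ = √(0.30·0.70/183) = 0.033875.
z = (0.40437 − 0.30)/0.033875 = 0.10437/0.033875 = 3.081.

z = 3.081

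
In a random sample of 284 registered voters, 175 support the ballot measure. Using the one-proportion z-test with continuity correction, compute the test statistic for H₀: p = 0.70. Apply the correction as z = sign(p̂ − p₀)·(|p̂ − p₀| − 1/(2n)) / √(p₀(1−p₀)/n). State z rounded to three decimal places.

z = -3.017

Sample proportion p̂ = 175/284 = 0.61620. p̂ − p₀ = -0.083803.
Continuity correction 1/(2n) = 1/568 = 0.001761.
Corrected numerator: |-0.083803| − 0.001761 = 0.082042.
Under H₀, SE = √(p₀(1−p₀)/n) = √(0.70·0.30/284) = √0.000739437 = 0.027193.
z = −0.082042/0.027193 = -3.017.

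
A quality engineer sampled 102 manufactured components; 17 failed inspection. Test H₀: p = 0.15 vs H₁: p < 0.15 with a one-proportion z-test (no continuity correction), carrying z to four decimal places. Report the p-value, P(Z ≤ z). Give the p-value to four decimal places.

With x = 17 successes in n = 102, p̂ = 0.16667.
SE₀ = √(0.15·0.85/102) = 0.035355.
z = (p̂ − p₀)/SE = (17/102 − 0.15)/0.035355 ≈ 0.4714.
p-value = P(Z ≤ z) with z = 0.4714 → 0.6813.

p-value = 0.6813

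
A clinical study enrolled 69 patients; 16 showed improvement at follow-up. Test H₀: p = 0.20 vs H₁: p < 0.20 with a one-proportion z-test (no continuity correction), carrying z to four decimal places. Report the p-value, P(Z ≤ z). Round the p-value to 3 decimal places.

p-value = 0.746

With x = 16 successes in n = 69, p̂ = 0.23188.
SE₀ = √(0.20·0.80/69) = 0.048154.
z = (p̂ − p₀)/SE = (16/69 − 0.20)/0.048154 ≈ 0.6621.
From the standard normal, P(Z ≤ z) = 0.746.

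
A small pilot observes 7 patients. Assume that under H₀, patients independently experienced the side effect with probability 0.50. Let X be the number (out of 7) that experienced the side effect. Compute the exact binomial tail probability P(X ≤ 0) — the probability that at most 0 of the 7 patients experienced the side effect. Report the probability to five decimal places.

P = 0.00781

X ~ Binomial(n=7, p=0.50).
P(X ≤ 0) = C(7,0)·0.50^0·0.50^7.
= 0.007812 = 0.00781.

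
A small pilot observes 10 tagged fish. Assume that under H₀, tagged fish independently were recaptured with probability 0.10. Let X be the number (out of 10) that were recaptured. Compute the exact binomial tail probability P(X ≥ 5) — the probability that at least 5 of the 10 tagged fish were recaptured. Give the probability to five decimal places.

X ~ Binomial(n=10, p=0.10).
P(X ≥ 5) = Σ_{j=5}^{10} C(10,j)·0.10^j·0.90^{10−j}.
= 0.001488 + 0.000138 + 0.000009 + 0.000000 + 0.000000 + 0.000000 = 0.00163.

P = 0.00163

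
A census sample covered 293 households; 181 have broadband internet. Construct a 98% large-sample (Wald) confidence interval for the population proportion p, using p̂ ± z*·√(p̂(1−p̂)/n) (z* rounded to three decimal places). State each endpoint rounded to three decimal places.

(0.552, 0.684)

The sample proportion is 181/293 = 0.61775.
SE = √(p̂(1−p̂)/n) = √(0.236136/293) = 0.028389.
The 98% critical value is z* = 2.326.
Margin = 2.326·0.028389 = 0.06603.
Interval: 0.61775 ± 0.06603 → (0.552, 0.684).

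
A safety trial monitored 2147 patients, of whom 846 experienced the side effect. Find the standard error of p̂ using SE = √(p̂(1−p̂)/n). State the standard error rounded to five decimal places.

SE = 0.01055

p̂ = 846/2147 = 0.39404.
p̂(1−p̂) = 0.39404·0.60596 = 0.238772.
SE = √(0.238772/2147) = √0.000111212 = 0.01055.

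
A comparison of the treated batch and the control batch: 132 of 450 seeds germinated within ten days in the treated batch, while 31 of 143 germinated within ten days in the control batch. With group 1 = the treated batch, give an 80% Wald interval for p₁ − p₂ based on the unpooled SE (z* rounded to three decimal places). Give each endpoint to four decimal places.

(0.0245, 0.1286)

p̂₁ = 0.29333, p̂₂ = 0.21678, so the observed difference is 0.07655.
SE = √(0.000460642 + 0.001187330) = √0.001647972 = 0.040595.
The 80% critical value is z* = 1.282. Margin of error = 0.05204.
Interval: 0.07655 ± 0.05204 → (0.0245, 0.1286).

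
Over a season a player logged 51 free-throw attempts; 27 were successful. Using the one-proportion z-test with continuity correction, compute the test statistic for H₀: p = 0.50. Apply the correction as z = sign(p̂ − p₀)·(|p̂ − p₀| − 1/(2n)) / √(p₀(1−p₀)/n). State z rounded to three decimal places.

z = 0.280

Sample proportion p̂ = 27/51 = 0.52941. p̂ − p₀ = 0.029412.
1/(2n) = 0.009804.
Corrected numerator: |0.029412| − 0.009804 = 0.019608.
Null standard error: √(0.50·0.50/51) = √0.004901961 = 0.070014.
z = (+)0.019608/0.070014 = 0.280.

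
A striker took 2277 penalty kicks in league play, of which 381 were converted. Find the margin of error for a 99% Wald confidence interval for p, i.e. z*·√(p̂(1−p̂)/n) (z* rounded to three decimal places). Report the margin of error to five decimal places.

Sample proportion p̂ = 381/2277 = 0.16733.
Standard error of p̂: √(0.139328/2277) = √0.000061189 = 0.007822.
The 99% critical value is z* = 2.576.
ME = 2.576·0.007822 = 0.02015.

ME = 0.02015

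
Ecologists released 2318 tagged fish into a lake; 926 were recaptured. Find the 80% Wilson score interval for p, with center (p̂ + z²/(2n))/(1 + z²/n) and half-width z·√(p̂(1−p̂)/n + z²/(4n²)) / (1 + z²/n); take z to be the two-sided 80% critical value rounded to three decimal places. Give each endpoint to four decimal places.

p̂ = 926/2318 = 0.39948; z = 1.282, so z² = 1.643524.
1 + z²/n = 1.000709.
Adjusted center: (0.39948 + z²/(2n))/1.000709 = 0.39955.
Radicand: p̂(1−p̂)/n + z²/(4n²) = 0.000103493 + 0.000000076 = 0.000103569.
Half-width = 1.282·√0.000103569/1.000709 = 0.01304.
Interval: 0.39955 ± 0.01304 → (0.3865, 0.4126).

(0.3865, 0.4126)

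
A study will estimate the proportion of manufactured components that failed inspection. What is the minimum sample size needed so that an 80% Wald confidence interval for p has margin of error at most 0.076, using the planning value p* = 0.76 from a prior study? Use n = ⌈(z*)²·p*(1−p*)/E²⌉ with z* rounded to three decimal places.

z* = 1.282 at the 80% level.
p*(1−p*) = 0.76·0.24 = 0.1824.
(z*)²·p*(1−p*)/E² = 1.643524·0.1824/0.005776 = 51.901.
⌈51.901⌉ = 52.

n = 52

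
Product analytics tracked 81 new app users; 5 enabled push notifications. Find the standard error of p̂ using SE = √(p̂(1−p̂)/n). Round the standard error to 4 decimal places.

SE = 0.0267

p̂ = 5/81 = 0.06173.
p̂(1−p̂) = 0.057919.
SE = √(0.057919/81) = √0.000715049 = 0.0267.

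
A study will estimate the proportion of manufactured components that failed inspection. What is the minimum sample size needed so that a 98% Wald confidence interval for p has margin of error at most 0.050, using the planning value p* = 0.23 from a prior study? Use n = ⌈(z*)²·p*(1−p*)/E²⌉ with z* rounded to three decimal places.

The 98% critical value is z* = 2.326.
p*(1−p*) = 0.1771.
(z*)²·p*(1−p*)/E² = 5.410276·0.1771/0.002500 = 383.264.
⌈383.264⌉ = 384.

n = 384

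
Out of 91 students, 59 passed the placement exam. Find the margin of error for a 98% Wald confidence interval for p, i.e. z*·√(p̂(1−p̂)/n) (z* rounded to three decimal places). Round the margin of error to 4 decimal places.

ME = 0.1164

The sample proportion is 59/91 = 0.64835.
SE(p̂) = √(0.64835·0.35165/91) = 0.050054.
For 98% confidence, z* = 2.326.
Margin of error = z*·SE = 2.326 × 0.050054 = 0.1164.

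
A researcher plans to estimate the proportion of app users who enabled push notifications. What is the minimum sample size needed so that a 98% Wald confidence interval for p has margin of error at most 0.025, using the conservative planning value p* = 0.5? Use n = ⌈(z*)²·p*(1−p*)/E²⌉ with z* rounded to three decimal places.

z* = 2.326 at the 98% level.
p*(1−p*) = 0.2500.
Required n before rounding: 5.410276 × 0.2500 / 0.025² = 2164.110.
⌈2164.110⌉ = 2165.

n = 2165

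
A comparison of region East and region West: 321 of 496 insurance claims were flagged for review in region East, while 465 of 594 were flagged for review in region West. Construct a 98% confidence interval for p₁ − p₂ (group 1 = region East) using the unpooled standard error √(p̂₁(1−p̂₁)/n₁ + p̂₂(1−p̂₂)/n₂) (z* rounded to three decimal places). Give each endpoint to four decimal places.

p̂₁ = 0.64718, p̂₂ = 0.78283, so the observed difference is -0.13565.
Unpooled SE = √(p̂₁(1−p̂₁)/n₁ + p̂₂(1−p̂₂)/n₂) = √(0.000460360 + 0.000286209) = 0.027323.
z* = 2.326 at the 98% level. Margin = 2.326·0.027323 = 0.06355.
CI: -0.13565 ± 0.06355 = (-0.1992, -0.0721).

(-0.1992, -0.0721)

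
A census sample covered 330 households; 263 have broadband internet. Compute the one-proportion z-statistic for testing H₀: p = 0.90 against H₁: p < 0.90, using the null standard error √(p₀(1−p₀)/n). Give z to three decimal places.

z = -6.239

Sample proportion p̂ = 263/330 = 0.79697.
SE₀ = √(0.90·0.10/330) = 0.016514.
z = (p̂ − p₀)/SE = (0.79697 − 0.90)/0.016514 = -6.239.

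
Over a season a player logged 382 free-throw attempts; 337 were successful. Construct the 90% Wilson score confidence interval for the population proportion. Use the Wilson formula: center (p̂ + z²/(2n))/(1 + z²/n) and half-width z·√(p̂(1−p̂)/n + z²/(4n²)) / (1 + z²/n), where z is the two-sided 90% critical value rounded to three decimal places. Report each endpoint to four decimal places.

Here p̂ = 337/382 = 0.88220 and z = 1.645 (z² = 2.706025).
1 + z²/n = 1.007084.
Adjusted center: (0.88220 + z²/(2n))/1.007084 = 0.87951.
Radicand: p̂(1−p̂)/n + z²/(4n²) = 0.000272052 + 0.000004636 = 0.000276688.
Half-width = z·√(radicand)/denom = 1.645·0.016634/1.007084 = 0.02717.
CI: 0.87951 ± 0.02717 = (0.8523, 0.9067).

(0.8523, 0.9067)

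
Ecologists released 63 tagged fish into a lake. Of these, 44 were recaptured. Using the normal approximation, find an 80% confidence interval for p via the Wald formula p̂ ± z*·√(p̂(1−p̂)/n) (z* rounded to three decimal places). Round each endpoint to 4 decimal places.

Sample proportion p̂ = 44/63 = 0.69841.
Standard error of p̂: √(0.210632/63) = √0.003343371 = 0.057822.
The 80% critical value is z* = 1.282.
Margin = 1.282·0.057822 = 0.07413.
Interval: 0.69841 ± 0.07413 → (0.6243, 0.7725).

(0.6243, 0.7725)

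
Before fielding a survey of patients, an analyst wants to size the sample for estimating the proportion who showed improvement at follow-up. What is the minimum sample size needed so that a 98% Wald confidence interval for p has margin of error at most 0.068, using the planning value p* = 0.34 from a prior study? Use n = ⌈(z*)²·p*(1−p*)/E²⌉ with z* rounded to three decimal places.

For 98% confidence, z* = 2.326.
p*(1−p*) = 0.2244.
Required n before rounding: 5.410276 × 0.2244 / 0.068² = 262.558.
Rounding up, n = 263.

n = 263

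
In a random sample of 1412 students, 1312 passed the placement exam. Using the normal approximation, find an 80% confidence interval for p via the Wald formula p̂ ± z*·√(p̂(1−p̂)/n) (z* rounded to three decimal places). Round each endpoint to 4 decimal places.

The sample proportion is 1312/1412 = 0.92918.
SE = √(p̂(1−p̂)/n) = √(0.065806/1412) = 0.006827.
For 80% confidence, z* = 1.282.
Margin of error: 1.282 × 0.006827 = 0.00875.
Interval: 0.92918 ± 0.00875 → (0.9204, 0.9379).

(0.9204, 0.9379)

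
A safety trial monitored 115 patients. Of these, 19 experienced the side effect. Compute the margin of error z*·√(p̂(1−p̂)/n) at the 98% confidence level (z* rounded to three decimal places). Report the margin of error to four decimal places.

Sample proportion p̂ = 19/115 = 0.16522.
Standard error of p̂: √(0.137921/115) = √0.001199310 = 0.034631.
For 98% confidence, z* = 2.326.
So ME = 0.0806.

ME = 0.0806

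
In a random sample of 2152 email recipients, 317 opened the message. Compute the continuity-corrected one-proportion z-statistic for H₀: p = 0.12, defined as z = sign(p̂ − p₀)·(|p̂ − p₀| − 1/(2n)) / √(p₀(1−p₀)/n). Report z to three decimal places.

z = 3.865

The sample proportion is 317/2152 = 0.14730. p̂ − p₀ = 0.027305.
1/(2n) = 0.000232.
Corrected numerator: |0.027305| − 0.000232 = 0.027073.
Null standard error: √(0.12·0.88/2152) = √0.000049071 = 0.007005.
z = (+)0.027073/0.007005 = 3.865.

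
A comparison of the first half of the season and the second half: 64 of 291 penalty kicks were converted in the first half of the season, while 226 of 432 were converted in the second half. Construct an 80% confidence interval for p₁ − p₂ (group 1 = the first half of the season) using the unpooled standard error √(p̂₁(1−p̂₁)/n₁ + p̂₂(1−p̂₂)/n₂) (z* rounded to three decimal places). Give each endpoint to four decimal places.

p̂₁ = 64/291 = 0.21993, p̂₂ = 226/432 = 0.52315; p̂₁ − p̂₂ = -0.30322.
Unpooled SE = √(p̂₁(1−p̂₁)/n₁ + p̂₂(1−p̂₂)/n₂) = √(0.000589558 + 0.000577463) = 0.034162.
z* = 1.282 at the 80% level. Margin of error = 0.04380.
CI: -0.30322 ± 0.04380 = (-0.3470, -0.2594).

(-0.3470, -0.2594)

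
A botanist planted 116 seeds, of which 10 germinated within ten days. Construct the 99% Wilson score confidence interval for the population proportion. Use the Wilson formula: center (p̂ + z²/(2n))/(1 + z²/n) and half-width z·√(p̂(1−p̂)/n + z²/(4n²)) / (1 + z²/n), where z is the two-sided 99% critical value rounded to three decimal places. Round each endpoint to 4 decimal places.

(0.0396, 0.1776)

p̂ = 10/116 = 0.08621; z = 2.576, so z² = 6.635776.
1 + z²/n = 1.057205.
Adjusted center: (0.08621 + z²/(2n))/1.057205 = 0.10860.
Radicand: p̂(1−p̂)/n + z²/(4n²) = 0.000679097 + 0.000123287 = 0.000802384.
Half-width = 2.576·√0.000802384/1.057205 = 0.06902.
CI: 0.10860 ± 0.06902 = (0.0396, 0.1776).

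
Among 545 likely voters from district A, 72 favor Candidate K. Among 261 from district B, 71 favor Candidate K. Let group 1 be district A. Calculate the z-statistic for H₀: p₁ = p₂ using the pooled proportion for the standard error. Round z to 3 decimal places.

z = -4.866

p̂₁ = 72/545 = 0.13211, p̂₂ = 71/261 = 0.27203.
Pooling: p̂ = 143/806 = 0.17742.
SE = √[p̂(1−p̂)(1/n₁+1/n₂)] = √[0.17742·0.82258·(1/545+1/261)] ≈ 0.028757.
z = -0.13992/0.028757 = -4.866.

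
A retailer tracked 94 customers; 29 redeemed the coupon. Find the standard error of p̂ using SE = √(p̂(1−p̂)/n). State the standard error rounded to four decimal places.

p̂ = 29/94 = 0.30851.
p̂(1−p̂) = 0.30851·0.69149 = 0.213332.
Dividing by n and taking the root: √0.002269489 = 0.0476.

SE = 0.0476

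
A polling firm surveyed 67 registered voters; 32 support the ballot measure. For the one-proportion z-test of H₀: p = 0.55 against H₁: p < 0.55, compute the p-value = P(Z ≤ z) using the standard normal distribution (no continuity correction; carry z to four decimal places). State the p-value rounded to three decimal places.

p-value = 0.117

p̂ = 32/67 = 0.47761.
Under H₀, SE = √(p₀(1−p₀)/n) = √(0.55·0.45/67) = √0.003694030 = 0.060779.
Test statistic (full precision, shown to 4 dp): z = (32/67 − 0.55)/SE₀ ≈ -1.1910.
From the standard normal, P(Z ≤ z) = 0.117.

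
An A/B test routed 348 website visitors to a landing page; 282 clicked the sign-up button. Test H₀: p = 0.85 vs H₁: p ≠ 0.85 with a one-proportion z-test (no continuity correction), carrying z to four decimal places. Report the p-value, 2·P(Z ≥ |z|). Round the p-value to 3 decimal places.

p-value = 0.038

p̂ = 282/348 = 0.81034.
SE₀ = √(0.85·0.15/348) = 0.019141.
z = (p̂ − p₀)/SE = (282/348 − 0.85)/0.019141 ≈ -2.0717.
From the standard normal, 2·P(Z ≥ |z|) = 0.038.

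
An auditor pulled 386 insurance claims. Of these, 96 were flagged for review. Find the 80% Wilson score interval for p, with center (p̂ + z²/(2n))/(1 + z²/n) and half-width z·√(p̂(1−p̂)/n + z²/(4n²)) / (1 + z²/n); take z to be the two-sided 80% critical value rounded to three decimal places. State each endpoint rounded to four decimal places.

(0.2216, 0.2779)

p̂ = 96/386 = 0.24870; z = 1.282, so z² = 1.643524.
Denominator 1 + z²/n = 1 + 1.643524/386 = 1.004258.
Center = (0.24870 + 0.002129)/1.004258 = 0.24977.
Radicand: p̂(1−p̂)/n + z²/(4n²) = 0.000484069 + 0.000002758 = 0.000486827.
Half-width = 1.282·√0.000486827/1.004258 = 0.02817.
CI: 0.24977 ± 0.02817 = (0.2216, 0.2779).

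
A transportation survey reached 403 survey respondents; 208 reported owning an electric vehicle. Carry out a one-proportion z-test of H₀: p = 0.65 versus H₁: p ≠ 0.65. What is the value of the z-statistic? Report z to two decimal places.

z = -5.63

With x = 208 successes in n = 403, p̂ = 0.51613.
SE₀ = √(0.65·0.35/403) = 0.023760.
z = (0.51613 − 0.65)/0.023760 = -0.13387/0.023760 = -5.63.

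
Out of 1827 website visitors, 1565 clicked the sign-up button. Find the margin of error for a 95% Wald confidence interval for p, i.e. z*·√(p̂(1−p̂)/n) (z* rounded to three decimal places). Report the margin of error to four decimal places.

ME = 0.0161

p̂ = 1565/1827 = 0.85660.
SE(p̂) = √(0.85660·0.14340/1827) = 0.008200.
z* = 1.960 at the 95% level.
Margin of error = z*·SE = 1.960 × 0.008200 = 0.0161.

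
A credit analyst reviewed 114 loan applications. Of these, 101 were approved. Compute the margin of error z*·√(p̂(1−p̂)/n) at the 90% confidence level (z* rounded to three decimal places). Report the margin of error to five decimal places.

Sample proportion p̂ = 101/114 = 0.88596.
SE(p̂) = √(0.88596·0.11404/114) = 0.029770.
For 90% confidence, z* = 1.645.
ME = 1.645·0.029770 = 0.04897.

ME = 0.04897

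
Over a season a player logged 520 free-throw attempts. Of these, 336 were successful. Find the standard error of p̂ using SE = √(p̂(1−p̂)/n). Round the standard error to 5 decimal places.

SE = 0.02097

The sample proportion is 336/520 = 0.64615.
p̂(1−p̂) = 0.64615·0.35385 = 0.228640.
SE = √(0.228640/520) = √0.000439692 = 0.02097.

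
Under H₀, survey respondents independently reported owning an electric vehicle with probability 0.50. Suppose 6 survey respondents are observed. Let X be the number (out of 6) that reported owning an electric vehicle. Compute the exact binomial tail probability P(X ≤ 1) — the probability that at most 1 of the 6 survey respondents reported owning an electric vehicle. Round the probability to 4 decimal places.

X is binomial with n = 6 and p = 0.50.
P(X ≤ 1) = C(6,0)·0.50^0·0.50^6 + C(6,1)·0.50^1·0.50^5.
= 0.015625 + 0.093750 = 0.1094.

P = 0.1094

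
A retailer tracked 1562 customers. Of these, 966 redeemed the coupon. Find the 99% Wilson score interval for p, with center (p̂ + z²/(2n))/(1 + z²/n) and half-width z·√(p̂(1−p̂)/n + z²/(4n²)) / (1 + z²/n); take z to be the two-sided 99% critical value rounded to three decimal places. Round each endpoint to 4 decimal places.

(0.5863, 0.6495)

p̂ = 966/1562 = 0.61844; z = 2.576, so z² = 6.635776.
1 + z²/n = 1.004248.
Adjusted center: (0.61844 + z²/(2n))/1.004248 = 0.61794.
Radicand: p̂(1−p̂)/n + z²/(4n²) = 0.000151071 + 0.000000680 = 0.000151751.
Half-width = z·√(radicand)/denom = 2.576·0.012319/1.004248 = 0.03160.
Interval: 0.61794 ± 0.03160 → (0.5863, 0.6495).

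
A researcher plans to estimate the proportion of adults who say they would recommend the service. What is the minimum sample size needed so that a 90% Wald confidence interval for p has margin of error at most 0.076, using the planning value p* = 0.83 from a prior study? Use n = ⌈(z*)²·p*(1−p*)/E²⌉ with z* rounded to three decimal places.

For 90% confidence, z* = 1.645.
p*(1−p*) = 0.83·0.17 = 0.1411.
(z*)²·p*(1−p*)/E² = 2.706025·0.1411/0.005776 = 66.105.
Rounding up, n = 67.

n = 67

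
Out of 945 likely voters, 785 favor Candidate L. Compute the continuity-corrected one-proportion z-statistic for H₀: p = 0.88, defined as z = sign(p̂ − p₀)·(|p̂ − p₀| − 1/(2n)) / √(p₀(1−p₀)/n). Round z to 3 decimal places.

z = -4.615

Sample proportion p̂ = 785/945 = 0.83069. p̂ − p₀ = -0.049312.
1/(2n) = 0.000529.
Corrected numerator: |-0.049312| − 0.000529 = 0.048783.
Null standard error: √(0.88·0.12/945) = √0.000111746 = 0.010571.
z = −0.048783/0.010571 = -4.615.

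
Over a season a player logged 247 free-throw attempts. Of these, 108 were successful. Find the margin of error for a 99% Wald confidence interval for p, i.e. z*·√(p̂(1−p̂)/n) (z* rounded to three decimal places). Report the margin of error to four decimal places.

The sample proportion is 108/247 = 0.43725.
Standard error of p̂: √(0.246062/247) = √0.000996203 = 0.031563.
The 99% critical value is z* = 2.576.
So ME = 0.0813.

ME = 0.0813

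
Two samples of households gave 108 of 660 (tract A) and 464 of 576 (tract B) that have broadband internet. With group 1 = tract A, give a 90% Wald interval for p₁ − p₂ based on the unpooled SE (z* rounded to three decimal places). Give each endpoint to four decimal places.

(-0.6779, -0.6059)

p̂₁ = 0.16364, p̂₂ = 0.80556, so the observed difference is -0.64192.
SE = √(0.000207363 + 0.000271937) = √0.000479300 = 0.021893.
The 90% critical value is z* = 1.645. Margin of error = 0.03601.
CI: -0.64192 ± 0.03601 = (-0.6779, -0.6059).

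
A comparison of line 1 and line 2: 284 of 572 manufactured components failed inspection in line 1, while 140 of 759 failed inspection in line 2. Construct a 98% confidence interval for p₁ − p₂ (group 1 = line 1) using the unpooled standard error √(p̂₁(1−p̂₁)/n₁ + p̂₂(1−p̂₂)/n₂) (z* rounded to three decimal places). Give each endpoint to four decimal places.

p̂₁ = 0.49650, p̂₂ = 0.18445, so the observed difference is 0.31205.
Unpooled SE = √(p̂₁(1−p̂₁)/n₁ + p̂₂(1−p̂₂)/n₂) = √(0.000437042 + 0.000198195) = 0.025204.
z* = 2.326 at the 98% level. Margin of error = 0.05862.
Interval: 0.31205 ± 0.05862 → (0.2534, 0.3707).

(0.2534, 0.3707)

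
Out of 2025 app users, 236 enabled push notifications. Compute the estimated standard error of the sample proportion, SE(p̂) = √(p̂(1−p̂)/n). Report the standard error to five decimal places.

Sample proportion p̂ = 236/2025 = 0.11654.
p̂(1−p̂) = 0.11654·0.88346 = 0.102958.
SE = √(0.102958/2025) = √0.000050843 = 0.00713.

SE = 0.00713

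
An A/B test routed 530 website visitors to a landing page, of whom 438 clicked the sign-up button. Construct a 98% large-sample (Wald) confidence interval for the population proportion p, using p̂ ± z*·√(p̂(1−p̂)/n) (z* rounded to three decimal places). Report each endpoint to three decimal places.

p̂ = 438/530 = 0.82642.
Standard error of p̂: √(0.143453/530) = √0.000270666 = 0.016452.
For 98% confidence, z* = 2.326.
Margin of error: 2.326 × 0.016452 = 0.03827.
So the interval runs from 0.788 to 0.865.

(0.788, 0.865)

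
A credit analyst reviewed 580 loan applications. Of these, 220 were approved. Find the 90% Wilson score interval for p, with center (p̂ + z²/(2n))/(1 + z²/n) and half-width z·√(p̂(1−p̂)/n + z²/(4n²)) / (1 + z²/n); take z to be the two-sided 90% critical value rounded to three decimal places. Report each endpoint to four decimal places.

p̂ = 220/580 = 0.37931; z = 1.645, so z² = 2.706025.
Denominator 1 + z²/n = 1 + 2.706025/580 = 1.004666.
Adjusted center: (0.37931 + z²/(2n))/1.004666 = 0.37987.
Radicand: p̂(1−p̂)/n + z²/(4n²) = 0.000405921 + 0.000002011 = 0.000407932.
Half-width = z·√(radicand)/denom = 1.645·0.020197/1.004666 = 0.03307.
So the interval runs from 0.3468 to 0.4129.

(0.3468, 0.4129)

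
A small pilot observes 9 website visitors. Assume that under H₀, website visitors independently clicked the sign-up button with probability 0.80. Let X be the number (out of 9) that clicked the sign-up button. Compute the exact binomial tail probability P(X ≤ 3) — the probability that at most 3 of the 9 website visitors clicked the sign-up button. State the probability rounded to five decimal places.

X is binomial with n = 9 and p = 0.80.
P(X ≤ 3) = C(9,0)·0.80^0·0.20^9 + C(9,1)·0.80^1·0.20^8 + C(9,2)·0.80^2·0.20^7 + C(9,3)·0.80^3·0.20^6.
= 0.000001 + 0.000018 + 0.000295 + 0.002753 = 0.00307.

P = 0.00307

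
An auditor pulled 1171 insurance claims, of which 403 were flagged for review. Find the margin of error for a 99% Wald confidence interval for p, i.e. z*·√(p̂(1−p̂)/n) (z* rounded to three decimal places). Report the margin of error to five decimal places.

ME = 0.03576

p̂ = 403/1171 = 0.34415.
Standard error of p̂: √(0.225711/1171) = √0.000192751 = 0.013883.
z* = 2.576 at the 99% level.
ME = 2.576·0.013883 = 0.03576.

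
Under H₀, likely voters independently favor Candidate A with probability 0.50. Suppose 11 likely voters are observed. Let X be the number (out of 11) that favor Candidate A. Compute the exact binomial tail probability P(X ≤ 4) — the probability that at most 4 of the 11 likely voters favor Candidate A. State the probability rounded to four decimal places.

P = 0.2744

X ~ Binomial(n=11, p=0.50).
P(X ≤ 4) = Σ_{j=0}^{4} C(11,j)·0.50^j·0.50^{11−j}.
= 0.000488 + 0.005371 + 0.026855 + 0.080566 + 0.161133 = 0.2744.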